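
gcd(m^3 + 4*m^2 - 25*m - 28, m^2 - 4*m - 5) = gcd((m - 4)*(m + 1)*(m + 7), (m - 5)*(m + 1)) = m + 1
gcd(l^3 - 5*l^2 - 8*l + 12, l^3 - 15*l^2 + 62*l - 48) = l^2 - 7*l + 6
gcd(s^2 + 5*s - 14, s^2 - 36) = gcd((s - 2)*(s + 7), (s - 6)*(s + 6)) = 1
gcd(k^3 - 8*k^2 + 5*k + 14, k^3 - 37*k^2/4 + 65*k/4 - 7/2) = k^2 - 9*k + 14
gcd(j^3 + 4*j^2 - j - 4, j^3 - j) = j^2 - 1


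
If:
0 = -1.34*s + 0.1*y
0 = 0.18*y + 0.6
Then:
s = -0.25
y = -3.33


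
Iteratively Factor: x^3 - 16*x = (x + 4)*(x^2 - 4*x) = (x - 4)*(x + 4)*(x)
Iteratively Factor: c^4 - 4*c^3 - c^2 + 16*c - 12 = (c - 2)*(c^3 - 2*c^2 - 5*c + 6) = (c - 2)*(c + 2)*(c^2 - 4*c + 3) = (c - 3)*(c - 2)*(c + 2)*(c - 1)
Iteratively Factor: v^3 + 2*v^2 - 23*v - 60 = (v + 3)*(v^2 - v - 20) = (v - 5)*(v + 3)*(v + 4)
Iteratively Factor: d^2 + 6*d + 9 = (d + 3)*(d + 3)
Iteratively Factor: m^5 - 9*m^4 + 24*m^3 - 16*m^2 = (m)*(m^4 - 9*m^3 + 24*m^2 - 16*m) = m*(m - 4)*(m^3 - 5*m^2 + 4*m) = m^2*(m - 4)*(m^2 - 5*m + 4) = m^2*(m - 4)^2*(m - 1)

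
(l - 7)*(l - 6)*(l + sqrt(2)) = l^3 - 13*l^2 + sqrt(2)*l^2 - 13*sqrt(2)*l + 42*l + 42*sqrt(2)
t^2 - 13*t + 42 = (t - 7)*(t - 6)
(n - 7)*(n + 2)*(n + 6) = n^3 + n^2 - 44*n - 84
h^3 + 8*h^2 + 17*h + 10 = (h + 1)*(h + 2)*(h + 5)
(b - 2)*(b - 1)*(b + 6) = b^3 + 3*b^2 - 16*b + 12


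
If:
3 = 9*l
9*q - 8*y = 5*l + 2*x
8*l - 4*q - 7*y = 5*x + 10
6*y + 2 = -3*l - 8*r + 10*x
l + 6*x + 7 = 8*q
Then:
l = 1/3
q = -137/1167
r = -19621/9336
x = -1609/1167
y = 5/1167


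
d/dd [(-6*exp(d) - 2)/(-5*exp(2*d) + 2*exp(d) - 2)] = (-30*exp(2*d) - 20*exp(d) + 16)*exp(d)/(25*exp(4*d) - 20*exp(3*d) + 24*exp(2*d) - 8*exp(d) + 4)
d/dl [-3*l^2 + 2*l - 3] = 2 - 6*l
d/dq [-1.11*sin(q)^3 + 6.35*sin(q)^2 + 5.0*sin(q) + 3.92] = (-3.33*sin(q)^2 + 12.7*sin(q) + 5.0)*cos(q)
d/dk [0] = 0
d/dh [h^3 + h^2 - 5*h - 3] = 3*h^2 + 2*h - 5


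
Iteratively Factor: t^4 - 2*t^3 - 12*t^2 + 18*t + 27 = (t - 3)*(t^3 + t^2 - 9*t - 9) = (t - 3)*(t + 3)*(t^2 - 2*t - 3) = (t - 3)^2*(t + 3)*(t + 1)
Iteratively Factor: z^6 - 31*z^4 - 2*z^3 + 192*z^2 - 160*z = (z + 4)*(z^5 - 4*z^4 - 15*z^3 + 58*z^2 - 40*z) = z*(z + 4)*(z^4 - 4*z^3 - 15*z^2 + 58*z - 40) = z*(z + 4)^2*(z^3 - 8*z^2 + 17*z - 10) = z*(z - 5)*(z + 4)^2*(z^2 - 3*z + 2) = z*(z - 5)*(z - 1)*(z + 4)^2*(z - 2)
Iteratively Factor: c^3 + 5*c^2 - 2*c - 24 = (c + 3)*(c^2 + 2*c - 8) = (c - 2)*(c + 3)*(c + 4)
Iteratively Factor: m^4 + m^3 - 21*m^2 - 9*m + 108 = (m - 3)*(m^3 + 4*m^2 - 9*m - 36) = (m - 3)*(m + 3)*(m^2 + m - 12) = (m - 3)*(m + 3)*(m + 4)*(m - 3)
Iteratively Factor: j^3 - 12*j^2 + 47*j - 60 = (j - 3)*(j^2 - 9*j + 20) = (j - 5)*(j - 3)*(j - 4)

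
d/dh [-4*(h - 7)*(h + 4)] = 12 - 8*h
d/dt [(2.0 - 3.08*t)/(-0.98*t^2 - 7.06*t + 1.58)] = (-3.0184*t^2 + 3.92*t + 9.2536)/(0.9604*t^4 + 13.8376*t^3 + 46.7468*t^2 - 22.3096*t + 2.4964)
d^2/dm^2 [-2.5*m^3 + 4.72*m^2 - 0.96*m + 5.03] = 9.44 - 15.0*m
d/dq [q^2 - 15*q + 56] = 2*q - 15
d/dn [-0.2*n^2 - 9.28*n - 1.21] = -0.4*n - 9.28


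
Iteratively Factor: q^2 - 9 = (q - 3)*(q + 3)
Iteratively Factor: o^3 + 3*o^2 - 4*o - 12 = (o + 2)*(o^2 + o - 6) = (o - 2)*(o + 2)*(o + 3)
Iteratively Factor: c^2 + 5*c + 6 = (c + 3)*(c + 2)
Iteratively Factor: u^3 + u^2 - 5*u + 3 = (u + 3)*(u^2 - 2*u + 1) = (u - 1)*(u + 3)*(u - 1)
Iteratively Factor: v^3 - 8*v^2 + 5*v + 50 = (v + 2)*(v^2 - 10*v + 25) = (v - 5)*(v + 2)*(v - 5)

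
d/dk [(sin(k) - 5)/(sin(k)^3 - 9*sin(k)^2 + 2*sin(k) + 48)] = (-2*sin(k)^3 + 24*sin(k)^2 - 90*sin(k) + 58)*cos(k)/(sin(k)^3 - 9*sin(k)^2 + 2*sin(k) + 48)^2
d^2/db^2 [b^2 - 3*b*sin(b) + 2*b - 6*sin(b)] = 3*b*sin(b) - 6*sqrt(2)*cos(b + pi/4) + 2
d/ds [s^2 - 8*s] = 2*s - 8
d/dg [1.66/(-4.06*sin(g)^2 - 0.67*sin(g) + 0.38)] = (13.4792*sin(g) + 1.1122)*cos(g)/(4.06*sin(g)^2 + 0.67*sin(g) - 0.38)^2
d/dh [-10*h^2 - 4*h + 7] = -20*h - 4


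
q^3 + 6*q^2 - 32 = (q - 2)*(q + 4)^2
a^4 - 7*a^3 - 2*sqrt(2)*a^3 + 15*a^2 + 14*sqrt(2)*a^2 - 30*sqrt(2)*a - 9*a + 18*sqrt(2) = (a - 3)^2*(a - 1)*(a - 2*sqrt(2))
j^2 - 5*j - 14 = (j - 7)*(j + 2)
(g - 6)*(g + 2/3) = g^2 - 16*g/3 - 4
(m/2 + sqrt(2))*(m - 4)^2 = m^3/2 - 4*m^2 + sqrt(2)*m^2 - 8*sqrt(2)*m + 8*m + 16*sqrt(2)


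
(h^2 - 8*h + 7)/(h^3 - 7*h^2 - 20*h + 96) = (h^2 - 8*h + 7)/(h^3 - 7*h^2 - 20*h + 96)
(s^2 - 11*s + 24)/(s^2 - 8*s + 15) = (s - 8)/(s - 5)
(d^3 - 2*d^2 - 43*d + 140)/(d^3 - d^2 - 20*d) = (d^2 + 3*d - 28)/(d*(d + 4))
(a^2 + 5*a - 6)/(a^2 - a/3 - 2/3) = 3*(a + 6)/(3*a + 2)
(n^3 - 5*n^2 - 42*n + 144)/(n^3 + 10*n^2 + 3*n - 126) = (n - 8)/(n + 7)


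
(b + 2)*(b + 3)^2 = b^3 + 8*b^2 + 21*b + 18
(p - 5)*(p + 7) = p^2 + 2*p - 35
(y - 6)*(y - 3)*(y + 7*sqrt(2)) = y^3 - 9*y^2 + 7*sqrt(2)*y^2 - 63*sqrt(2)*y + 18*y + 126*sqrt(2)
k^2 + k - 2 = (k - 1)*(k + 2)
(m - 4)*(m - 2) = m^2 - 6*m + 8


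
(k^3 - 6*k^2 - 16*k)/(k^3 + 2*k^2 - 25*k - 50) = k*(k - 8)/(k^2 - 25)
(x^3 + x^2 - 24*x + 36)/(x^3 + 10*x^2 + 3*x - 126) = (x - 2)/(x + 7)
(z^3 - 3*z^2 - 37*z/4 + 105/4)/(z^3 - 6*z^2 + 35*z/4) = (z + 3)/z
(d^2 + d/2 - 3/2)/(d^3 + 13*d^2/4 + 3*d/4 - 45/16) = 8*(d - 1)/(8*d^2 + 14*d - 15)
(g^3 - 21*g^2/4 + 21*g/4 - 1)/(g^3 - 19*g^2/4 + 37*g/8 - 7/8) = 2*(g - 4)/(2*g - 7)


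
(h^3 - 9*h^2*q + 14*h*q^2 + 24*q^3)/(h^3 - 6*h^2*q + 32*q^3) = (-h^2 + 5*h*q + 6*q^2)/(-h^2 + 2*h*q + 8*q^2)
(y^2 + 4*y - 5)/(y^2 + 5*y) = (y - 1)/y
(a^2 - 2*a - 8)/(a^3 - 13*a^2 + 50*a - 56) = (a + 2)/(a^2 - 9*a + 14)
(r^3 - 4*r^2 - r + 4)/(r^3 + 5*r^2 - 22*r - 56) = (r^2 - 1)/(r^2 + 9*r + 14)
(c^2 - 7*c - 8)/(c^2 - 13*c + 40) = (c + 1)/(c - 5)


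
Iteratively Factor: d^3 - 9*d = (d)*(d^2 - 9) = d*(d + 3)*(d - 3)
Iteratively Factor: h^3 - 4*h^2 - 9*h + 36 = (h - 4)*(h^2 - 9) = (h - 4)*(h + 3)*(h - 3)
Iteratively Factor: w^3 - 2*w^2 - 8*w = (w)*(w^2 - 2*w - 8) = w*(w + 2)*(w - 4)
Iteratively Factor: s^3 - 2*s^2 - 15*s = (s + 3)*(s^2 - 5*s) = (s - 5)*(s + 3)*(s)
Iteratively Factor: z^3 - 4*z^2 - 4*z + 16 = (z - 2)*(z^2 - 2*z - 8) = (z - 4)*(z - 2)*(z + 2)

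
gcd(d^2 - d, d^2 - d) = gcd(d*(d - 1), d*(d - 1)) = d^2 - d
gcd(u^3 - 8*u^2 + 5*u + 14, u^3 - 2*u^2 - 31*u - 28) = u^2 - 6*u - 7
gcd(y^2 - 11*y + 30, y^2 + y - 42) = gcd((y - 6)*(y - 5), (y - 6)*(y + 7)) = y - 6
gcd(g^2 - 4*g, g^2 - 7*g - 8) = 1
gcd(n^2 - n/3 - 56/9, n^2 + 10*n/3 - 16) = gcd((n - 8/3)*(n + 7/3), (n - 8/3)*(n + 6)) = n - 8/3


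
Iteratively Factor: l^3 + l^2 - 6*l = (l)*(l^2 + l - 6) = l*(l + 3)*(l - 2)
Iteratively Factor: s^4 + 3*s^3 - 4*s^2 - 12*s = (s + 3)*(s^3 - 4*s) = (s - 2)*(s + 3)*(s^2 + 2*s) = s*(s - 2)*(s + 3)*(s + 2)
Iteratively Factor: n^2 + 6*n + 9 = (n + 3)*(n + 3)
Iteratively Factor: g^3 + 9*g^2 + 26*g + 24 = (g + 4)*(g^2 + 5*g + 6) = (g + 3)*(g + 4)*(g + 2)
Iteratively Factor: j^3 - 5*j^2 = (j - 5)*(j^2) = j*(j - 5)*(j)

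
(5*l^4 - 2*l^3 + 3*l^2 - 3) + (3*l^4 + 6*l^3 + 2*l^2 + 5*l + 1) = 8*l^4 + 4*l^3 + 5*l^2 + 5*l - 2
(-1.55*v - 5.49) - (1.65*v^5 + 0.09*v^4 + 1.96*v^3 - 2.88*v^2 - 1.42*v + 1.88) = -1.65*v^5 - 0.09*v^4 - 1.96*v^3 + 2.88*v^2 - 0.13*v - 7.37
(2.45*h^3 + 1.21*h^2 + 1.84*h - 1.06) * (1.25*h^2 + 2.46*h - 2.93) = 3.0625*h^5 + 7.5395*h^4 - 1.9019*h^3 - 0.343900000000001*h^2 - 7.9988*h + 3.1058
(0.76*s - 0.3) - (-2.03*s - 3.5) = 2.79*s + 3.2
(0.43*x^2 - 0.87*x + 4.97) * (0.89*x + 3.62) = 0.3827*x^3 + 0.7823*x^2 + 1.2739*x + 17.9914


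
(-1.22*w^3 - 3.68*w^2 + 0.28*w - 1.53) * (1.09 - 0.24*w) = 0.2928*w^4 - 0.4466*w^3 - 4.0784*w^2 + 0.6724*w - 1.6677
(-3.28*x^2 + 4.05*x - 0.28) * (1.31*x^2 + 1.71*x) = -4.2968*x^4 - 0.303299999999999*x^3 + 6.5587*x^2 - 0.4788*x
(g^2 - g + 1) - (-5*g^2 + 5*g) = 6*g^2 - 6*g + 1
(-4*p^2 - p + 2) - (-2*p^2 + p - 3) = -2*p^2 - 2*p + 5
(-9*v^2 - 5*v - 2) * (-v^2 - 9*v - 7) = 9*v^4 + 86*v^3 + 110*v^2 + 53*v + 14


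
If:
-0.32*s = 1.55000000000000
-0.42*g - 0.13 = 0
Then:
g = -0.31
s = -4.84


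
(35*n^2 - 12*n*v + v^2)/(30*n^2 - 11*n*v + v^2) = (-7*n + v)/(-6*n + v)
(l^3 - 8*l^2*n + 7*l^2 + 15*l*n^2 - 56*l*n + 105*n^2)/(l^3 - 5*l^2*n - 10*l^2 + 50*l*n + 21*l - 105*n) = (l^2 - 3*l*n + 7*l - 21*n)/(l^2 - 10*l + 21)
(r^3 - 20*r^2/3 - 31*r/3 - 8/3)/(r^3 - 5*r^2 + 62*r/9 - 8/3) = 3*(3*r^3 - 20*r^2 - 31*r - 8)/(9*r^3 - 45*r^2 + 62*r - 24)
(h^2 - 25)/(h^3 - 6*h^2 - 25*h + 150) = 1/(h - 6)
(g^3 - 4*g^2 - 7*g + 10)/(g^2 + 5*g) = (g^3 - 4*g^2 - 7*g + 10)/(g*(g + 5))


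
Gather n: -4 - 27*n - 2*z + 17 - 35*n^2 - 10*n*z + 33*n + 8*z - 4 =-35*n^2 + n*(6 - 10*z) + 6*z + 9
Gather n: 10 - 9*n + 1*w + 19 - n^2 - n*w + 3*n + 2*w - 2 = -n^2 + n*(-w - 6) + 3*w + 27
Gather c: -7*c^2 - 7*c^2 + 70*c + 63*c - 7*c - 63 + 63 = -14*c^2 + 126*c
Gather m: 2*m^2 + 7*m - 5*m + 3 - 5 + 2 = 2*m^2 + 2*m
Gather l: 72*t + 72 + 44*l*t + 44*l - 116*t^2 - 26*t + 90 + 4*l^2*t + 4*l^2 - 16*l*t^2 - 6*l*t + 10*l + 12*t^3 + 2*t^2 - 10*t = l^2*(4*t + 4) + l*(-16*t^2 + 38*t + 54) + 12*t^3 - 114*t^2 + 36*t + 162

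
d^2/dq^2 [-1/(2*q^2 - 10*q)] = (q*(q - 5) - (2*q - 5)^2)/(q^3*(q - 5)^3)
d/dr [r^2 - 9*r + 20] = 2*r - 9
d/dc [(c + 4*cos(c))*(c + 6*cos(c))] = -10*c*sin(c) + 2*c - 24*sin(2*c) + 10*cos(c)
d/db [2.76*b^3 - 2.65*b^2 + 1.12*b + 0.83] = 8.28*b^2 - 5.3*b + 1.12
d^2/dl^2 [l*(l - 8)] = 2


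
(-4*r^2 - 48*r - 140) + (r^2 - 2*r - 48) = -3*r^2 - 50*r - 188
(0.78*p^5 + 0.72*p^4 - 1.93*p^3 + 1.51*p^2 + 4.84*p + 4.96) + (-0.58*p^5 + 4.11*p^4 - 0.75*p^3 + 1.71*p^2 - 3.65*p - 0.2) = 0.2*p^5 + 4.83*p^4 - 2.68*p^3 + 3.22*p^2 + 1.19*p + 4.76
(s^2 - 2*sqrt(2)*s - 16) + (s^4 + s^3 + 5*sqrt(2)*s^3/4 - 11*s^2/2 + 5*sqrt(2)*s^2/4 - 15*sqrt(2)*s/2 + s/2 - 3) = s^4 + s^3 + 5*sqrt(2)*s^3/4 - 9*s^2/2 + 5*sqrt(2)*s^2/4 - 19*sqrt(2)*s/2 + s/2 - 19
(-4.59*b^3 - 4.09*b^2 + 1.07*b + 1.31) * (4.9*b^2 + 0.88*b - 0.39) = -22.491*b^5 - 24.0802*b^4 + 3.4339*b^3 + 8.9557*b^2 + 0.7355*b - 0.5109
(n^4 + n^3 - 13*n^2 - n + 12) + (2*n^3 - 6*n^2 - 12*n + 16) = n^4 + 3*n^3 - 19*n^2 - 13*n + 28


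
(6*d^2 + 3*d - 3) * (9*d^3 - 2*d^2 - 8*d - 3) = 54*d^5 + 15*d^4 - 81*d^3 - 36*d^2 + 15*d + 9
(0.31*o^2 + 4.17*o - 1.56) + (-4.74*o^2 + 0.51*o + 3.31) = -4.43*o^2 + 4.68*o + 1.75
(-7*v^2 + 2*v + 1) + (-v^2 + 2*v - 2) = -8*v^2 + 4*v - 1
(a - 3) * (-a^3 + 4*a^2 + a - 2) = -a^4 + 7*a^3 - 11*a^2 - 5*a + 6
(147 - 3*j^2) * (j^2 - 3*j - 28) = -3*j^4 + 9*j^3 + 231*j^2 - 441*j - 4116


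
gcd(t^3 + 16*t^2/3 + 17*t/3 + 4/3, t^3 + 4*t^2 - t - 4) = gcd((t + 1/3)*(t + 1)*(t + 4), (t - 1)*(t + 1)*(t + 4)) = t^2 + 5*t + 4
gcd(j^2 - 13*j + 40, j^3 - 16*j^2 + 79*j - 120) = j^2 - 13*j + 40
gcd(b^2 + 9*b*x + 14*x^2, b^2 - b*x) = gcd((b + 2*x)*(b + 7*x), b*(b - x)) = 1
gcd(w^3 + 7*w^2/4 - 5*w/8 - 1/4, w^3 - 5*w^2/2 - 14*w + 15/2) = w - 1/2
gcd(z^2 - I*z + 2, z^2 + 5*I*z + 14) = z - 2*I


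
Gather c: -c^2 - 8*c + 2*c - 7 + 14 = -c^2 - 6*c + 7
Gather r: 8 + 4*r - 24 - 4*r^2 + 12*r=-4*r^2 + 16*r - 16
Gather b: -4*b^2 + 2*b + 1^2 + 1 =-4*b^2 + 2*b + 2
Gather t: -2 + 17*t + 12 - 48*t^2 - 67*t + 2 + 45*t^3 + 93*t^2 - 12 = 45*t^3 + 45*t^2 - 50*t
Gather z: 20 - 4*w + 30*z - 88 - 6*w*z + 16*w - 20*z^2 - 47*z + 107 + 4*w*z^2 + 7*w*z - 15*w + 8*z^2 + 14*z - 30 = -3*w + z^2*(4*w - 12) + z*(w - 3) + 9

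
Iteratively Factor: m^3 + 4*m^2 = (m)*(m^2 + 4*m) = m*(m + 4)*(m)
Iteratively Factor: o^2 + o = (o + 1)*(o)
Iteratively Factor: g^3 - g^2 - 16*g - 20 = (g - 5)*(g^2 + 4*g + 4) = (g - 5)*(g + 2)*(g + 2)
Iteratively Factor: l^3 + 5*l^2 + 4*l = (l + 1)*(l^2 + 4*l) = l*(l + 1)*(l + 4)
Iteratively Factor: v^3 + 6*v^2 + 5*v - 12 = (v + 4)*(v^2 + 2*v - 3) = (v + 3)*(v + 4)*(v - 1)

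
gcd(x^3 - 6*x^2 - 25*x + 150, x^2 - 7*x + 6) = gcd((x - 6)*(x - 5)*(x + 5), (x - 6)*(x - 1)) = x - 6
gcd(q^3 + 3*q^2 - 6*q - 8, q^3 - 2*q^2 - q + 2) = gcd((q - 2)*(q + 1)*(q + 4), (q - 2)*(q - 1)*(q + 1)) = q^2 - q - 2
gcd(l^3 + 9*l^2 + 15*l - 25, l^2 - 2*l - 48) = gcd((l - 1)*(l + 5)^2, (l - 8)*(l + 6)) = 1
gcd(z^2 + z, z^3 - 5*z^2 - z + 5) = z + 1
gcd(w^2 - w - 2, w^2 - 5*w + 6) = w - 2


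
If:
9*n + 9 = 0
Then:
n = -1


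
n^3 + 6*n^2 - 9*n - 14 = (n - 2)*(n + 1)*(n + 7)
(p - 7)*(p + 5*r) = p^2 + 5*p*r - 7*p - 35*r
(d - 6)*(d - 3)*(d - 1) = d^3 - 10*d^2 + 27*d - 18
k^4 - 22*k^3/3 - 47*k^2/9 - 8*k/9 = k*(k - 8)*(k + 1/3)^2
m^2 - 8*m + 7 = (m - 7)*(m - 1)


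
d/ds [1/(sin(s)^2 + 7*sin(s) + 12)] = -(2*sin(s) + 7)*cos(s)/(sin(s)^2 + 7*sin(s) + 12)^2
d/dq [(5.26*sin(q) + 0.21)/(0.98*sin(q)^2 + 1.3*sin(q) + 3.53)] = (-5.1548*sin(q)^2 - 0.4116*sin(q) + 18.2948)*cos(q)/(0.9604*sin(q)^4 + 2.548*sin(q)^3 + 8.6088*sin(q)^2 + 9.178*sin(q) + 12.4609)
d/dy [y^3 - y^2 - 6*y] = 3*y^2 - 2*y - 6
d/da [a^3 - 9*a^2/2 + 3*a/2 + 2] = 3*a^2 - 9*a + 3/2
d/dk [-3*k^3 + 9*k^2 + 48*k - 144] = -9*k^2 + 18*k + 48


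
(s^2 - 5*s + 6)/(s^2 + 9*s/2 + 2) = 2*(s^2 - 5*s + 6)/(2*s^2 + 9*s + 4)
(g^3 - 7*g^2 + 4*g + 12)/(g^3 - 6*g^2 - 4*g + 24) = (g + 1)/(g + 2)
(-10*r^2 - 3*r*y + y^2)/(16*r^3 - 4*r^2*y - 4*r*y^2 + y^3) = (-5*r + y)/(8*r^2 - 6*r*y + y^2)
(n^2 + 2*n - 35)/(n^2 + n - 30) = (n + 7)/(n + 6)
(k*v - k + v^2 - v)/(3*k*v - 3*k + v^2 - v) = (k + v)/(3*k + v)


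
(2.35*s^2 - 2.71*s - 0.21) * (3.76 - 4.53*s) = -10.6455*s^3 + 21.1123*s^2 - 9.2383*s - 0.7896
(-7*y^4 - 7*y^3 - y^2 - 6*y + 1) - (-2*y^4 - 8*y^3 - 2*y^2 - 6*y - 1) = -5*y^4 + y^3 + y^2 + 2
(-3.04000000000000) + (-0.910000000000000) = -3.95000000000000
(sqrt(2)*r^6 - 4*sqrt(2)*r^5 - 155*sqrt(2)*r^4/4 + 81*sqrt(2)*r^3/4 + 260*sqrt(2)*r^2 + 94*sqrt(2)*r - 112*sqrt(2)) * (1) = sqrt(2)*r^6 - 4*sqrt(2)*r^5 - 155*sqrt(2)*r^4/4 + 81*sqrt(2)*r^3/4 + 260*sqrt(2)*r^2 + 94*sqrt(2)*r - 112*sqrt(2)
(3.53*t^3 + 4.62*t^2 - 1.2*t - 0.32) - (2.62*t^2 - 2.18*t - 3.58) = 3.53*t^3 + 2.0*t^2 + 0.98*t + 3.26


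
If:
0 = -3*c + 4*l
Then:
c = 4*l/3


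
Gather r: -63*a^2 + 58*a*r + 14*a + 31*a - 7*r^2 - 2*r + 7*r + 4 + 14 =-63*a^2 + 45*a - 7*r^2 + r*(58*a + 5) + 18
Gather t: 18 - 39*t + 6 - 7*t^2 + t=-7*t^2 - 38*t + 24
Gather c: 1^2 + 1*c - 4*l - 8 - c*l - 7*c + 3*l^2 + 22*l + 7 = c*(-l - 6) + 3*l^2 + 18*l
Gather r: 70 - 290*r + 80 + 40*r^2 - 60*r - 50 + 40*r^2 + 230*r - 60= 80*r^2 - 120*r + 40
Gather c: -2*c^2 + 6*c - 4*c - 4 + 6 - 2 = -2*c^2 + 2*c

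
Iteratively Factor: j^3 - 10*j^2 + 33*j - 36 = (j - 4)*(j^2 - 6*j + 9) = (j - 4)*(j - 3)*(j - 3)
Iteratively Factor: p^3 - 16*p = (p - 4)*(p^2 + 4*p) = (p - 4)*(p + 4)*(p)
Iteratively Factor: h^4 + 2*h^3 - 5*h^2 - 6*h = (h)*(h^3 + 2*h^2 - 5*h - 6) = h*(h - 2)*(h^2 + 4*h + 3) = h*(h - 2)*(h + 3)*(h + 1)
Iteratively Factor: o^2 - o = (o - 1)*(o)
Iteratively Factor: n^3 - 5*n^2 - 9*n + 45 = (n - 5)*(n^2 - 9) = (n - 5)*(n - 3)*(n + 3)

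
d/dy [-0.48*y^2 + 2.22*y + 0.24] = 2.22 - 0.96*y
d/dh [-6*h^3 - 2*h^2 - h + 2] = -18*h^2 - 4*h - 1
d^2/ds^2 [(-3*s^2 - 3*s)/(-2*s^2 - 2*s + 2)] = 3*(3*s^2 + 3*s + 2)/(s^6 + 3*s^5 - 5*s^3 + 3*s - 1)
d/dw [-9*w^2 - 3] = -18*w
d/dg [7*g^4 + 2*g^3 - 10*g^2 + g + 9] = 28*g^3 + 6*g^2 - 20*g + 1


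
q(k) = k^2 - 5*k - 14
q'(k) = 2*k - 5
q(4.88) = -14.59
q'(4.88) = 4.76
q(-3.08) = 10.89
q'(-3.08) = -11.16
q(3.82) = -18.51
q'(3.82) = 2.64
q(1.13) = -18.37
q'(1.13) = -2.74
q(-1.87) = -1.15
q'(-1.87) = -8.74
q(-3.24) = 12.70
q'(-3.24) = -11.48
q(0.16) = -14.77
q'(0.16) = -4.68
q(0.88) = -17.63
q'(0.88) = -3.24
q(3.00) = -20.00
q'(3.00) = 1.00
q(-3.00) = 10.00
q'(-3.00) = -11.00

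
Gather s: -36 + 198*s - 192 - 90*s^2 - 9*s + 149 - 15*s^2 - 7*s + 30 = -105*s^2 + 182*s - 49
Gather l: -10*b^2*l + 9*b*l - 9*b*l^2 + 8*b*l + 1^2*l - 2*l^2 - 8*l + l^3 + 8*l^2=l^3 + l^2*(6 - 9*b) + l*(-10*b^2 + 17*b - 7)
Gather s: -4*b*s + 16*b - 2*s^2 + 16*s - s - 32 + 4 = 16*b - 2*s^2 + s*(15 - 4*b) - 28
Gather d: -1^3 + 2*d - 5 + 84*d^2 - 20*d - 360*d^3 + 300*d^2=-360*d^3 + 384*d^2 - 18*d - 6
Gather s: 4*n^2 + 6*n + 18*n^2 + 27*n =22*n^2 + 33*n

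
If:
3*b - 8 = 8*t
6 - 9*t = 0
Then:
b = 40/9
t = 2/3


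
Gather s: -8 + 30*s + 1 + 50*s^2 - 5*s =50*s^2 + 25*s - 7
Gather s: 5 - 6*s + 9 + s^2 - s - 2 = s^2 - 7*s + 12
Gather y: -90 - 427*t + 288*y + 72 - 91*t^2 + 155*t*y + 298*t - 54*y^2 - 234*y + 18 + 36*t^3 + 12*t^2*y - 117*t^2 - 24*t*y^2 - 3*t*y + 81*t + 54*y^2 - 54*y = 36*t^3 - 208*t^2 - 24*t*y^2 - 48*t + y*(12*t^2 + 152*t)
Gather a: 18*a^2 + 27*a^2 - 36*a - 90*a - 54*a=45*a^2 - 180*a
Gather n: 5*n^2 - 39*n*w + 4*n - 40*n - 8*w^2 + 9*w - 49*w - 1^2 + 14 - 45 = 5*n^2 + n*(-39*w - 36) - 8*w^2 - 40*w - 32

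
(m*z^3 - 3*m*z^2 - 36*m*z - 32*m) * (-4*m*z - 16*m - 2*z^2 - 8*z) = -4*m^2*z^4 - 4*m^2*z^3 + 192*m^2*z^2 + 704*m^2*z + 512*m^2 - 2*m*z^5 - 2*m*z^4 + 96*m*z^3 + 352*m*z^2 + 256*m*z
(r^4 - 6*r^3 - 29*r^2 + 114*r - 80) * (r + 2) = r^5 - 4*r^4 - 41*r^3 + 56*r^2 + 148*r - 160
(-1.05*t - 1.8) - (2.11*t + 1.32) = -3.16*t - 3.12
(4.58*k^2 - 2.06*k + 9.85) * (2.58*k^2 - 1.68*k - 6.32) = 11.8164*k^4 - 13.0092*k^3 - 0.0718000000000023*k^2 - 3.5288*k - 62.252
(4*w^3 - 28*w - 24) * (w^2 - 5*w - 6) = 4*w^5 - 20*w^4 - 52*w^3 + 116*w^2 + 288*w + 144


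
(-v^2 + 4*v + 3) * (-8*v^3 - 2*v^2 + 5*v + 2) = 8*v^5 - 30*v^4 - 37*v^3 + 12*v^2 + 23*v + 6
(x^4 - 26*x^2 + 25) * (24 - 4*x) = -4*x^5 + 24*x^4 + 104*x^3 - 624*x^2 - 100*x + 600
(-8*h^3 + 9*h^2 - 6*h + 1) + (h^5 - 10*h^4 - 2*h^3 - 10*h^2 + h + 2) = h^5 - 10*h^4 - 10*h^3 - h^2 - 5*h + 3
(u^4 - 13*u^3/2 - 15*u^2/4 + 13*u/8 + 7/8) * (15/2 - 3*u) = -3*u^5 + 27*u^4 - 75*u^3/2 - 33*u^2 + 153*u/16 + 105/16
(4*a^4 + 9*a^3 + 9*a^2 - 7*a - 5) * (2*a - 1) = 8*a^5 + 14*a^4 + 9*a^3 - 23*a^2 - 3*a + 5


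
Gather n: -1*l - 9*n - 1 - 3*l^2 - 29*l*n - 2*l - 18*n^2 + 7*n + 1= -3*l^2 - 3*l - 18*n^2 + n*(-29*l - 2)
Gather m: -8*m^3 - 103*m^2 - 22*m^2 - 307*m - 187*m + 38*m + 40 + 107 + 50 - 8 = -8*m^3 - 125*m^2 - 456*m + 189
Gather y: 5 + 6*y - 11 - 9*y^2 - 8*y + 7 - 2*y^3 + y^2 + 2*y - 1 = -2*y^3 - 8*y^2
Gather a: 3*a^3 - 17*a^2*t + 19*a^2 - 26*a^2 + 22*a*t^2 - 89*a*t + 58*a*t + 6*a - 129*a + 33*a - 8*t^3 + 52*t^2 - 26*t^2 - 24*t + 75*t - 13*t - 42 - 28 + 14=3*a^3 + a^2*(-17*t - 7) + a*(22*t^2 - 31*t - 90) - 8*t^3 + 26*t^2 + 38*t - 56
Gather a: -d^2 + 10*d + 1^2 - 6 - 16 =-d^2 + 10*d - 21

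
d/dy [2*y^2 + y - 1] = 4*y + 1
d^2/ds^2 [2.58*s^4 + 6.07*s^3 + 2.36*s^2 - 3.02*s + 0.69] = 30.96*s^2 + 36.42*s + 4.72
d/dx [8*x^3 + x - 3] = 24*x^2 + 1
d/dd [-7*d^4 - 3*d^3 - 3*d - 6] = -28*d^3 - 9*d^2 - 3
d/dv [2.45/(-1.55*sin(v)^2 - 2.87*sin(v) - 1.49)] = (7.595*sin(v) + 7.0315)*cos(v)/(1.55*sin(v)^2 + 2.87*sin(v) + 1.49)^2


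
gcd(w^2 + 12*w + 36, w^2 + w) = 1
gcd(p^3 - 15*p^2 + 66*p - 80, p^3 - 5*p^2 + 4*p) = 1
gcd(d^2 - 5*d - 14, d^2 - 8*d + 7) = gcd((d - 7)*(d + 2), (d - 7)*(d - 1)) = d - 7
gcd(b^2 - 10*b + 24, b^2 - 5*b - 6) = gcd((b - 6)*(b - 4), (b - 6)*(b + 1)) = b - 6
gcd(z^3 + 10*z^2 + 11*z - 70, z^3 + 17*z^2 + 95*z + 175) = z^2 + 12*z + 35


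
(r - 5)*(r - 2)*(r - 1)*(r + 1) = r^4 - 7*r^3 + 9*r^2 + 7*r - 10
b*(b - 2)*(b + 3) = b^3 + b^2 - 6*b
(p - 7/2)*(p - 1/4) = p^2 - 15*p/4 + 7/8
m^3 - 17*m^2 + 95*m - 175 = (m - 7)*(m - 5)^2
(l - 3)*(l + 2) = l^2 - l - 6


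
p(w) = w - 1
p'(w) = 1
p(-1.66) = -2.66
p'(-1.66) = 1.00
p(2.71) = 1.71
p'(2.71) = 1.00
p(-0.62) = -1.62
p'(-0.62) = 1.00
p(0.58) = -0.42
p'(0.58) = 1.00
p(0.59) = -0.41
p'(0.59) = 1.00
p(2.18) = 1.18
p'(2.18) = 1.00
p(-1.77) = -2.77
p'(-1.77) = 1.00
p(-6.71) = -7.71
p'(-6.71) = 1.00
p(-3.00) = -4.00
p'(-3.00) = 1.00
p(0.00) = -1.00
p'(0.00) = 1.00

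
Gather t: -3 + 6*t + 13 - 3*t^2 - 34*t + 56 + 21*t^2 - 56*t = 18*t^2 - 84*t + 66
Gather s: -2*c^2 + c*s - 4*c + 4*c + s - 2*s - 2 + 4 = -2*c^2 + s*(c - 1) + 2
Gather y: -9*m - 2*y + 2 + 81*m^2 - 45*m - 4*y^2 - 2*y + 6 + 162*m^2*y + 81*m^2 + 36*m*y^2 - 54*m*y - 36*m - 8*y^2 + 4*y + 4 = 162*m^2 - 90*m + y^2*(36*m - 12) + y*(162*m^2 - 54*m) + 12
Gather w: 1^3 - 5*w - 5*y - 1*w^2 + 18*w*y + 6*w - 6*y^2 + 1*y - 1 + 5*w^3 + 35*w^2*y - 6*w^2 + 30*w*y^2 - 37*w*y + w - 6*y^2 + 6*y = 5*w^3 + w^2*(35*y - 7) + w*(30*y^2 - 19*y + 2) - 12*y^2 + 2*y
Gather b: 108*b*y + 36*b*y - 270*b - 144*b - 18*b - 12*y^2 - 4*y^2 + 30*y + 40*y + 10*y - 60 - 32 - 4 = b*(144*y - 432) - 16*y^2 + 80*y - 96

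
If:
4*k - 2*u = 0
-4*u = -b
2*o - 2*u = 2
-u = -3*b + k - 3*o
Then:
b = -8/9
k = -1/9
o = 7/9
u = -2/9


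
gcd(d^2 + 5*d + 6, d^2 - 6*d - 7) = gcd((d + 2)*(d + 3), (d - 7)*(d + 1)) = 1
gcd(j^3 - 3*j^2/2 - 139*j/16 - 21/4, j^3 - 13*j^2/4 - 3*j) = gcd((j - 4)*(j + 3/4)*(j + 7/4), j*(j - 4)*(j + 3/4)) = j^2 - 13*j/4 - 3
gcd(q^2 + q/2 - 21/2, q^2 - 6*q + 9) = q - 3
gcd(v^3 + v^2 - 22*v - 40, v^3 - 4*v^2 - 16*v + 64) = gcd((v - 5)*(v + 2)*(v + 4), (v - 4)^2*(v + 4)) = v + 4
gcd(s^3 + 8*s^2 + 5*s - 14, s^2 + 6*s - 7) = s^2 + 6*s - 7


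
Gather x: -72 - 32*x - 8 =-32*x - 80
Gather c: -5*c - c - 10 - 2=-6*c - 12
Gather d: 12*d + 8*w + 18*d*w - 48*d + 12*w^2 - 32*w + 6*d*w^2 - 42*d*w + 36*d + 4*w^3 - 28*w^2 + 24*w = d*(6*w^2 - 24*w) + 4*w^3 - 16*w^2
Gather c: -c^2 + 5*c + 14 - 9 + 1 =-c^2 + 5*c + 6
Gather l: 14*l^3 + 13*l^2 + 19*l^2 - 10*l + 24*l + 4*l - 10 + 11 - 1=14*l^3 + 32*l^2 + 18*l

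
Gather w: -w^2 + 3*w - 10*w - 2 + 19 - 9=-w^2 - 7*w + 8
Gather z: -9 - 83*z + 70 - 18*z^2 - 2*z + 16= -18*z^2 - 85*z + 77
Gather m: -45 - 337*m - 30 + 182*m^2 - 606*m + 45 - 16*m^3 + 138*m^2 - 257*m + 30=-16*m^3 + 320*m^2 - 1200*m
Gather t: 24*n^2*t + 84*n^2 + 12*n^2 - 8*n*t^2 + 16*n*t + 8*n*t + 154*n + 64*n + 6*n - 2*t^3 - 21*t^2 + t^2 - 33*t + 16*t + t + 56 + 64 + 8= 96*n^2 + 224*n - 2*t^3 + t^2*(-8*n - 20) + t*(24*n^2 + 24*n - 16) + 128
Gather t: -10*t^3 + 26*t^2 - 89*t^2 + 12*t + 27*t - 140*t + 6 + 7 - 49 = -10*t^3 - 63*t^2 - 101*t - 36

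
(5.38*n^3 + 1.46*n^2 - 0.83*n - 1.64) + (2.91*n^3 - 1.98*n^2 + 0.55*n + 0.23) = 8.29*n^3 - 0.52*n^2 - 0.28*n - 1.41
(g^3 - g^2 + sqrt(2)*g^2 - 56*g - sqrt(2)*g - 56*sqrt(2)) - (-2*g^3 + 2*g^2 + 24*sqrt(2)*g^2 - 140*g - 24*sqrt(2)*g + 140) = 3*g^3 - 23*sqrt(2)*g^2 - 3*g^2 + 23*sqrt(2)*g + 84*g - 140 - 56*sqrt(2)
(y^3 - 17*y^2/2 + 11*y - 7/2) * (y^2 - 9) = y^5 - 17*y^4/2 + 2*y^3 + 73*y^2 - 99*y + 63/2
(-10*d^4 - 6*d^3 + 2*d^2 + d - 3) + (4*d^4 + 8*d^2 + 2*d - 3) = -6*d^4 - 6*d^3 + 10*d^2 + 3*d - 6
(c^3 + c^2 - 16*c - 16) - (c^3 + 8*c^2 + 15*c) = -7*c^2 - 31*c - 16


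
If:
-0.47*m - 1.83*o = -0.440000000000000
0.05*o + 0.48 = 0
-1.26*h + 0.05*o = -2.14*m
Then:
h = 64.69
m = 38.31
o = -9.60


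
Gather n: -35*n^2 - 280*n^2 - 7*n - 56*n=-315*n^2 - 63*n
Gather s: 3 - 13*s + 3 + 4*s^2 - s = 4*s^2 - 14*s + 6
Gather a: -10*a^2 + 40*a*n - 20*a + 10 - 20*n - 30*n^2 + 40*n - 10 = -10*a^2 + a*(40*n - 20) - 30*n^2 + 20*n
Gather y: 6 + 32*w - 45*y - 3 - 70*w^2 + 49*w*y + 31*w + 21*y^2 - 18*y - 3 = -70*w^2 + 63*w + 21*y^2 + y*(49*w - 63)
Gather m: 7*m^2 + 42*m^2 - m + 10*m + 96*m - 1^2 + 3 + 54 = 49*m^2 + 105*m + 56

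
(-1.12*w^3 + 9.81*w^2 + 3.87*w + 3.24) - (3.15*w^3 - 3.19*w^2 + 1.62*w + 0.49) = -4.27*w^3 + 13.0*w^2 + 2.25*w + 2.75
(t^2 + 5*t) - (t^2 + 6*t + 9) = -t - 9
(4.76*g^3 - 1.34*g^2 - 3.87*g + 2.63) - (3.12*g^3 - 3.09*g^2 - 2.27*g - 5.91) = 1.64*g^3 + 1.75*g^2 - 1.6*g + 8.54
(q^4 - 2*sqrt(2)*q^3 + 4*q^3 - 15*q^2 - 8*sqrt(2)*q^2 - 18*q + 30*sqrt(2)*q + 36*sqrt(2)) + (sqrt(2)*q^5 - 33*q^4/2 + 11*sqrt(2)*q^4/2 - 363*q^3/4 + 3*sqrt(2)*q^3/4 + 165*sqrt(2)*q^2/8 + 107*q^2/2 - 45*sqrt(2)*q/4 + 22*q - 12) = sqrt(2)*q^5 - 31*q^4/2 + 11*sqrt(2)*q^4/2 - 347*q^3/4 - 5*sqrt(2)*q^3/4 + 101*sqrt(2)*q^2/8 + 77*q^2/2 + 4*q + 75*sqrt(2)*q/4 - 12 + 36*sqrt(2)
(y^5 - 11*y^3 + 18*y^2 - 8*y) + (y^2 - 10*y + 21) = y^5 - 11*y^3 + 19*y^2 - 18*y + 21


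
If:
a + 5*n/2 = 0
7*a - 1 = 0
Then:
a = 1/7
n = -2/35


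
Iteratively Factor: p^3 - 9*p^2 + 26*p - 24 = (p - 3)*(p^2 - 6*p + 8) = (p - 4)*(p - 3)*(p - 2)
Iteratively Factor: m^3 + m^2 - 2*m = (m - 1)*(m^2 + 2*m) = (m - 1)*(m + 2)*(m)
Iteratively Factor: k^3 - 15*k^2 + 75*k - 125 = (k - 5)*(k^2 - 10*k + 25) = (k - 5)^2*(k - 5)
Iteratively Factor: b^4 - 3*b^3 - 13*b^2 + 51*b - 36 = (b - 3)*(b^3 - 13*b + 12) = (b - 3)*(b - 1)*(b^2 + b - 12) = (b - 3)*(b - 1)*(b + 4)*(b - 3)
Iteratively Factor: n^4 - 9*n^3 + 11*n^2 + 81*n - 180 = (n + 3)*(n^3 - 12*n^2 + 47*n - 60) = (n - 4)*(n + 3)*(n^2 - 8*n + 15) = (n - 4)*(n - 3)*(n + 3)*(n - 5)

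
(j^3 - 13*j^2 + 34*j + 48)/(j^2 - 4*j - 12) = (j^2 - 7*j - 8)/(j + 2)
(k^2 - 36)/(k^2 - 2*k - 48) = (k - 6)/(k - 8)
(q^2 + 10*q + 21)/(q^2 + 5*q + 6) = (q + 7)/(q + 2)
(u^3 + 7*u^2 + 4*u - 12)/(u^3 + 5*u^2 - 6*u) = (u + 2)/u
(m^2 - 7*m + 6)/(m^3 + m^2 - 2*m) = (m - 6)/(m*(m + 2))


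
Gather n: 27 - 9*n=27 - 9*n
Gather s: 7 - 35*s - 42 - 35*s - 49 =-70*s - 84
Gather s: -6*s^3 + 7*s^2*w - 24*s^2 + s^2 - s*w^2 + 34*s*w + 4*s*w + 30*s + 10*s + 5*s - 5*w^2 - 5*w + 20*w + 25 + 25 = -6*s^3 + s^2*(7*w - 23) + s*(-w^2 + 38*w + 45) - 5*w^2 + 15*w + 50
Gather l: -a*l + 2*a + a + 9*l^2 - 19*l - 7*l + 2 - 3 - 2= 3*a + 9*l^2 + l*(-a - 26) - 3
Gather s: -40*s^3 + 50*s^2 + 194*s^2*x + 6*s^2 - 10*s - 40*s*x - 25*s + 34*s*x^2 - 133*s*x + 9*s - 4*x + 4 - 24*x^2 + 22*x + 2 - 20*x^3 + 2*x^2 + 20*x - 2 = -40*s^3 + s^2*(194*x + 56) + s*(34*x^2 - 173*x - 26) - 20*x^3 - 22*x^2 + 38*x + 4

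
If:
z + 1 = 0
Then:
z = -1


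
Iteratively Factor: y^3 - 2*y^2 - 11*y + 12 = (y + 3)*(y^2 - 5*y + 4) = (y - 1)*(y + 3)*(y - 4)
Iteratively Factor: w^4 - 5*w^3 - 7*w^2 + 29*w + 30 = (w - 3)*(w^3 - 2*w^2 - 13*w - 10) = (w - 3)*(w + 1)*(w^2 - 3*w - 10) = (w - 5)*(w - 3)*(w + 1)*(w + 2)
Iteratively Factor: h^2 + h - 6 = (h + 3)*(h - 2)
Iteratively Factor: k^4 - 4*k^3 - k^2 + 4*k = (k + 1)*(k^3 - 5*k^2 + 4*k) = (k - 1)*(k + 1)*(k^2 - 4*k) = (k - 4)*(k - 1)*(k + 1)*(k)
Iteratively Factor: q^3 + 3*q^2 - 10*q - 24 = (q - 3)*(q^2 + 6*q + 8) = (q - 3)*(q + 2)*(q + 4)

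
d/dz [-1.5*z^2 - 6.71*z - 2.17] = -3.0*z - 6.71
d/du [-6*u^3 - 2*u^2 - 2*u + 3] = -18*u^2 - 4*u - 2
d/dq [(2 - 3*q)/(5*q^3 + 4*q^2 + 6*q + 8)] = 2*(15*q^3 - 9*q^2 - 8*q - 18)/(25*q^6 + 40*q^5 + 76*q^4 + 128*q^3 + 100*q^2 + 96*q + 64)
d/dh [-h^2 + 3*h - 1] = 3 - 2*h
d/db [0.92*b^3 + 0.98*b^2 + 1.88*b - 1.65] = 2.76*b^2 + 1.96*b + 1.88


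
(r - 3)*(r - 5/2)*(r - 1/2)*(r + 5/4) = r^4 - 19*r^3/4 + 11*r^2/4 + 145*r/16 - 75/16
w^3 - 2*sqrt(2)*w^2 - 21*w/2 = w*(w - 7*sqrt(2)/2)*(w + 3*sqrt(2)/2)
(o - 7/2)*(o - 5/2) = o^2 - 6*o + 35/4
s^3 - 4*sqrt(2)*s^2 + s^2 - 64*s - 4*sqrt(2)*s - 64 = (s + 1)*(s - 8*sqrt(2))*(s + 4*sqrt(2))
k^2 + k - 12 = (k - 3)*(k + 4)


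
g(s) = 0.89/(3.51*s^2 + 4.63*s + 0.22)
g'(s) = 0.89*(-7.02*s - 4.63)/(3.51*s^2 + 4.63*s + 0.22)^2 = (-6.2478*s - 4.1207)/(3.51*s^2 + 4.63*s + 0.22)^2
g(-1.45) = 1.00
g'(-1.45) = 6.29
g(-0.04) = 22.02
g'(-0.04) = -2369.70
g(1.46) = 0.06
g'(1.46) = -0.06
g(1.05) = 0.10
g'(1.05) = -0.13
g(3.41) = 0.02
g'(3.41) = -0.01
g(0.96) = 0.11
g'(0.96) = -0.16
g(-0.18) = -1.78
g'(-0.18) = -12.00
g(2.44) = 0.03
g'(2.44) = -0.02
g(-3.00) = 0.05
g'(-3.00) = 0.05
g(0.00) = 4.05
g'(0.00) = -85.14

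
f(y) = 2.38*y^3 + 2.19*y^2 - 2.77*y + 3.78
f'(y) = 7.14*y^2 + 4.38*y - 2.77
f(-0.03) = 3.87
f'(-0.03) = -2.89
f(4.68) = 282.74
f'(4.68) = 174.11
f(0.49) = 3.23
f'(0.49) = 1.09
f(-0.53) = 5.51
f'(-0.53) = -3.09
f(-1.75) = 2.58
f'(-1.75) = 11.43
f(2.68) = 57.90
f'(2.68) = 60.25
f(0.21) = 3.32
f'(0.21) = -1.54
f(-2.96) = -30.56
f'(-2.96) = 46.82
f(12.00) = 4398.54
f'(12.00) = 1077.95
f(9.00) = 1891.26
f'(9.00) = 614.99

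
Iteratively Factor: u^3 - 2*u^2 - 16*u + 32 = (u - 4)*(u^2 + 2*u - 8) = (u - 4)*(u - 2)*(u + 4)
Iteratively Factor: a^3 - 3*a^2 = (a - 3)*(a^2) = a*(a - 3)*(a)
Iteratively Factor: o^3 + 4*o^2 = (o)*(o^2 + 4*o) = o^2*(o + 4)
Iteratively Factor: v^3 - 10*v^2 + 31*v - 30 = (v - 3)*(v^2 - 7*v + 10) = (v - 5)*(v - 3)*(v - 2)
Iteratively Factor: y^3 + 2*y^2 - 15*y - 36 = (y + 3)*(y^2 - y - 12) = (y - 4)*(y + 3)*(y + 3)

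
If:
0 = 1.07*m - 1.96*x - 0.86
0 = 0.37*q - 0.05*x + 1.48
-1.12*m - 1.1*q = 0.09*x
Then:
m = 3.60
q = -3.79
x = 1.53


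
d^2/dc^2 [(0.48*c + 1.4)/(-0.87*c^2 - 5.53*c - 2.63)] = (-(0.48*c + 1.4)*(1.74*c + 5.53)*(3.48*c + 11.06) + (2.5056*c + 7.7448)*(0.87*c^2 + 5.53*c + 2.63))/(0.87*c^2 + 5.53*c + 2.63)^3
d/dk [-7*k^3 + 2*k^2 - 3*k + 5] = -21*k^2 + 4*k - 3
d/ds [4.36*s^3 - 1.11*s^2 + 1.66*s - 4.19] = 13.08*s^2 - 2.22*s + 1.66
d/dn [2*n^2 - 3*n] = 4*n - 3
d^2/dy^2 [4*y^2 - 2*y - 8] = 8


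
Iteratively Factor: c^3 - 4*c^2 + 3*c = (c - 1)*(c^2 - 3*c) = (c - 3)*(c - 1)*(c)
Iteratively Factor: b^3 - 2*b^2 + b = (b - 1)*(b^2 - b) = b*(b - 1)*(b - 1)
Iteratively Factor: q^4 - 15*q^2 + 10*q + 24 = (q + 1)*(q^3 - q^2 - 14*q + 24) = (q - 2)*(q + 1)*(q^2 + q - 12) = (q - 2)*(q + 1)*(q + 4)*(q - 3)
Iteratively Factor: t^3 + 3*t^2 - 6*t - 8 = (t + 1)*(t^2 + 2*t - 8) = (t - 2)*(t + 1)*(t + 4)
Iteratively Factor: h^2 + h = (h)*(h + 1)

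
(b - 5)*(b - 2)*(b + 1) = b^3 - 6*b^2 + 3*b + 10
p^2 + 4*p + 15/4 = (p + 3/2)*(p + 5/2)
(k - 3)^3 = k^3 - 9*k^2 + 27*k - 27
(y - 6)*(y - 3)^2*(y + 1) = y^4 - 11*y^3 + 33*y^2 - 9*y - 54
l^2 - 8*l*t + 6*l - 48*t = (l + 6)*(l - 8*t)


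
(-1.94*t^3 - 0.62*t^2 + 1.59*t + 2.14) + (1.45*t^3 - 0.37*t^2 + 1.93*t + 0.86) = -0.49*t^3 - 0.99*t^2 + 3.52*t + 3.0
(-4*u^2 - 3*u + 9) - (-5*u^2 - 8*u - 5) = u^2 + 5*u + 14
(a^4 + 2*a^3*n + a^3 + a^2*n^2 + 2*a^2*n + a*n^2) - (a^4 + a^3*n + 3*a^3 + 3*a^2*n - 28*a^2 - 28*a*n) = a^3*n - 2*a^3 + a^2*n^2 - a^2*n + 28*a^2 + a*n^2 + 28*a*n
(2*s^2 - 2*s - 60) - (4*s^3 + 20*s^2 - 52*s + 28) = -4*s^3 - 18*s^2 + 50*s - 88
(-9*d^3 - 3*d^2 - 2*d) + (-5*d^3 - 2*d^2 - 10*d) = -14*d^3 - 5*d^2 - 12*d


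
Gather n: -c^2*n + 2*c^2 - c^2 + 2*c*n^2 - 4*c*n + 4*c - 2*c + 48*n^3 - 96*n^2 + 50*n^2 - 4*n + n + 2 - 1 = c^2 + 2*c + 48*n^3 + n^2*(2*c - 46) + n*(-c^2 - 4*c - 3) + 1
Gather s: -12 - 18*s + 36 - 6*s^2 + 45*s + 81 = -6*s^2 + 27*s + 105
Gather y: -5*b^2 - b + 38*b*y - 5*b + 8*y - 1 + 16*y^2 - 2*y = -5*b^2 - 6*b + 16*y^2 + y*(38*b + 6) - 1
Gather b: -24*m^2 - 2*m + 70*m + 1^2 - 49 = -24*m^2 + 68*m - 48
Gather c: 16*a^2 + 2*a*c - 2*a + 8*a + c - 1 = 16*a^2 + 6*a + c*(2*a + 1) - 1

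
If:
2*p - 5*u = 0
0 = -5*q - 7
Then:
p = 5*u/2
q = -7/5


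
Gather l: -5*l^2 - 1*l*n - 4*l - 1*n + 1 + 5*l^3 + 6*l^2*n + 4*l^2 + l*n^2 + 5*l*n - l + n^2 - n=5*l^3 + l^2*(6*n - 1) + l*(n^2 + 4*n - 5) + n^2 - 2*n + 1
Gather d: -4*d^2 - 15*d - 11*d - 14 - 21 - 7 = -4*d^2 - 26*d - 42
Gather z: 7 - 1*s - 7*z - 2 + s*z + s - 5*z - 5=z*(s - 12)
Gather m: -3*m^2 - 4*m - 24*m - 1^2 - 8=-3*m^2 - 28*m - 9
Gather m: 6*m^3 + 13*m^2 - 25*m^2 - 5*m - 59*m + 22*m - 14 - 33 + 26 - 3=6*m^3 - 12*m^2 - 42*m - 24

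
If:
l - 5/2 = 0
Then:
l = 5/2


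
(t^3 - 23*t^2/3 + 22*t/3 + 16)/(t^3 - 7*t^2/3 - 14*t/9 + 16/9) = 3*(t - 6)/(3*t - 2)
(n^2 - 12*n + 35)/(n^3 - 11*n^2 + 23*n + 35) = 1/(n + 1)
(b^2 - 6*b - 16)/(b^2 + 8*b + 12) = (b - 8)/(b + 6)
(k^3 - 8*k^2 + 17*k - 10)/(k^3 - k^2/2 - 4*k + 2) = 2*(k^2 - 6*k + 5)/(2*k^2 + 3*k - 2)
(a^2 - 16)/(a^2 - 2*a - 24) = (a - 4)/(a - 6)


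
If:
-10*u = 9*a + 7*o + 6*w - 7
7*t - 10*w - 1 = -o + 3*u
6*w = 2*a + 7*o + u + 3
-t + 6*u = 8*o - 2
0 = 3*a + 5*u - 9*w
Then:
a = 22808/6881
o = -6823/6881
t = -198/983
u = -11622/6881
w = 1146/6881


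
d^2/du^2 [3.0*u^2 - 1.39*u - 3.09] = 6.00000000000000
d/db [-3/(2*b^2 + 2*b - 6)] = 3*(2*b + 1)/(2*(b^2 + b - 3)^2)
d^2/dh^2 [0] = 0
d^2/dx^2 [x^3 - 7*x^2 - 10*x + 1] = 6*x - 14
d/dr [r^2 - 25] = 2*r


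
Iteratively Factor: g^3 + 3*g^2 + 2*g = (g)*(g^2 + 3*g + 2) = g*(g + 2)*(g + 1)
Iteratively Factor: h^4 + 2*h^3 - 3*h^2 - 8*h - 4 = (h + 1)*(h^3 + h^2 - 4*h - 4) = (h + 1)^2*(h^2 - 4) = (h - 2)*(h + 1)^2*(h + 2)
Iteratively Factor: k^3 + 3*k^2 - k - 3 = (k - 1)*(k^2 + 4*k + 3) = (k - 1)*(k + 3)*(k + 1)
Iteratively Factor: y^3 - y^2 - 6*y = (y + 2)*(y^2 - 3*y) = (y - 3)*(y + 2)*(y)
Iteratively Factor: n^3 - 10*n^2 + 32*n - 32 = (n - 4)*(n^2 - 6*n + 8) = (n - 4)^2*(n - 2)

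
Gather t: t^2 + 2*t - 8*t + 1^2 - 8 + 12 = t^2 - 6*t + 5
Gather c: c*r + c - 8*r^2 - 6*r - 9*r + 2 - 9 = c*(r + 1) - 8*r^2 - 15*r - 7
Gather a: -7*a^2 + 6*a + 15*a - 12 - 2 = -7*a^2 + 21*a - 14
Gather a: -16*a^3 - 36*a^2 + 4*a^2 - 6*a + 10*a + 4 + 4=-16*a^3 - 32*a^2 + 4*a + 8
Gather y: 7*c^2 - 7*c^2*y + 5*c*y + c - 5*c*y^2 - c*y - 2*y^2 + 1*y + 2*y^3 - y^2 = 7*c^2 + c + 2*y^3 + y^2*(-5*c - 3) + y*(-7*c^2 + 4*c + 1)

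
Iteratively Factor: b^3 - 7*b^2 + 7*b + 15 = (b + 1)*(b^2 - 8*b + 15) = (b - 5)*(b + 1)*(b - 3)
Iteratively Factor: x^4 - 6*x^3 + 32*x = (x + 2)*(x^3 - 8*x^2 + 16*x) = x*(x + 2)*(x^2 - 8*x + 16) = x*(x - 4)*(x + 2)*(x - 4)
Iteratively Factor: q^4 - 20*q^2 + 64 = (q + 2)*(q^3 - 2*q^2 - 16*q + 32) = (q - 2)*(q + 2)*(q^2 - 16) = (q - 2)*(q + 2)*(q + 4)*(q - 4)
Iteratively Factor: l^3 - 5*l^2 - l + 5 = (l - 5)*(l^2 - 1) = (l - 5)*(l + 1)*(l - 1)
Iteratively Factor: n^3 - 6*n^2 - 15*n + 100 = (n - 5)*(n^2 - n - 20) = (n - 5)^2*(n + 4)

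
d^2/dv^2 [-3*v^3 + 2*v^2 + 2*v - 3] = 4 - 18*v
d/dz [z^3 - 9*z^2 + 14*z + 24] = 3*z^2 - 18*z + 14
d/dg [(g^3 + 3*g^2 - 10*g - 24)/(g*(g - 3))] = 1 - 8/g^2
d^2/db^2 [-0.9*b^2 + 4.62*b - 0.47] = -1.80000000000000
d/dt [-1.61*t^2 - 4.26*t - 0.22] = -3.22*t - 4.26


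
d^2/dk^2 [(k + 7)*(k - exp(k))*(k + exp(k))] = -4*k*exp(2*k) + 6*k - 32*exp(2*k) + 14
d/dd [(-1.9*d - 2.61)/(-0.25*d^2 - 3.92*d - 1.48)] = (0.475*d^2 + 7.448*d - (0.5*d + 3.92)*(1.9*d + 2.61) + 2.812)/(0.25*d^2 + 3.92*d + 1.48)^2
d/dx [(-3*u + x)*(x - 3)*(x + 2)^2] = (x + 2)*((-3*u + x)*(x + 2) - 2*(3*u - x)*(x - 3) + (x - 3)*(x + 2))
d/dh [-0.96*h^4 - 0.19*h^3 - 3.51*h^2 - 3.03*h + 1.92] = -3.84*h^3 - 0.57*h^2 - 7.02*h - 3.03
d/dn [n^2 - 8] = 2*n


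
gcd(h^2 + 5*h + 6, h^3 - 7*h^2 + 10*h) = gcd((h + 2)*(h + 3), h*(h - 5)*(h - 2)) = 1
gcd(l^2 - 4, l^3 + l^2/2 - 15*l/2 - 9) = l + 2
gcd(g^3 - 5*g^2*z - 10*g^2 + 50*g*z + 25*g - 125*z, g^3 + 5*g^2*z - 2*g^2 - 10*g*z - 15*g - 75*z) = g - 5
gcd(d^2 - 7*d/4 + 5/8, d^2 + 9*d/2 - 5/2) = d - 1/2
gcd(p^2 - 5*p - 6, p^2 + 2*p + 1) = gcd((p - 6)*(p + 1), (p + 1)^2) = p + 1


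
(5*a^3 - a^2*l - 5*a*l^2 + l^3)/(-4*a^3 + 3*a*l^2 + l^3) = (-5*a^2 - 4*a*l + l^2)/(4*a^2 + 4*a*l + l^2)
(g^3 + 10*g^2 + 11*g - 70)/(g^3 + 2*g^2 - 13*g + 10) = (g + 7)/(g - 1)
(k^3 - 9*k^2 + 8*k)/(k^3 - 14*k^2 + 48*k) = (k - 1)/(k - 6)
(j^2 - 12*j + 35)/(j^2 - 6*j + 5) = (j - 7)/(j - 1)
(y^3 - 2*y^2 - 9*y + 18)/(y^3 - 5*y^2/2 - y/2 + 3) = 2*(y^2 - 9)/(2*y^2 - y - 3)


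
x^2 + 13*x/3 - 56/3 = (x - 8/3)*(x + 7)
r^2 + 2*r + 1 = (r + 1)^2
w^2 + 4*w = w*(w + 4)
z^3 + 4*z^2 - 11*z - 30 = (z - 3)*(z + 2)*(z + 5)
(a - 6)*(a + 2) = a^2 - 4*a - 12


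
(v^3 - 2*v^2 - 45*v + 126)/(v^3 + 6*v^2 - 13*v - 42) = (v - 6)/(v + 2)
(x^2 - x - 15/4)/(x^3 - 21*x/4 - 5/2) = (2*x + 3)/(2*x^2 + 5*x + 2)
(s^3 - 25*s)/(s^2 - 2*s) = (s^2 - 25)/(s - 2)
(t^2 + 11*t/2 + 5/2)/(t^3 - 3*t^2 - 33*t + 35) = (t + 1/2)/(t^2 - 8*t + 7)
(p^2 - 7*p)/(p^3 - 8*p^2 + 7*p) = 1/(p - 1)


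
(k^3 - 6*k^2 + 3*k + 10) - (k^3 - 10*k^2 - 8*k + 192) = 4*k^2 + 11*k - 182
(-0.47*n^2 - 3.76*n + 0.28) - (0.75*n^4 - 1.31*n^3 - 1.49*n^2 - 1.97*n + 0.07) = -0.75*n^4 + 1.31*n^3 + 1.02*n^2 - 1.79*n + 0.21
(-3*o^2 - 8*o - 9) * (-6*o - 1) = 18*o^3 + 51*o^2 + 62*o + 9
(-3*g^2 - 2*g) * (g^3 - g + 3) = -3*g^5 - 2*g^4 + 3*g^3 - 7*g^2 - 6*g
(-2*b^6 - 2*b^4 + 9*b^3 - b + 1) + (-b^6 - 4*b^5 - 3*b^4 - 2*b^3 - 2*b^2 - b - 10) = -3*b^6 - 4*b^5 - 5*b^4 + 7*b^3 - 2*b^2 - 2*b - 9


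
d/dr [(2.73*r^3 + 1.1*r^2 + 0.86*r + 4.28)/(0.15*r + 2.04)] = (0.819*r^3 + 16.8726*r^2 + 4.488*r + 1.1124)/(0.0225*r^2 + 0.612*r + 4.1616)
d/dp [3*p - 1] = 3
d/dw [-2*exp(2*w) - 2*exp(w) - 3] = (-4*exp(w) - 2)*exp(w)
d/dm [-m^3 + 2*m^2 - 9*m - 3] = -3*m^2 + 4*m - 9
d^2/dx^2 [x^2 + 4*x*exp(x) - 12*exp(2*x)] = 4*x*exp(x) - 48*exp(2*x) + 8*exp(x) + 2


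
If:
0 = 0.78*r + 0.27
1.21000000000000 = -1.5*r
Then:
No Solution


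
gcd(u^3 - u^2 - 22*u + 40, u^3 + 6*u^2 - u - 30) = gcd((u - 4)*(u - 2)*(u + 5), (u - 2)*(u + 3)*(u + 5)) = u^2 + 3*u - 10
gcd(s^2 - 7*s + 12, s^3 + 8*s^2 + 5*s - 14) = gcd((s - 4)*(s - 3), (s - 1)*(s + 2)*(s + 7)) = 1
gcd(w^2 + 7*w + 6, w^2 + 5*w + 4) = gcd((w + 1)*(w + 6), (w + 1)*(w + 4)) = w + 1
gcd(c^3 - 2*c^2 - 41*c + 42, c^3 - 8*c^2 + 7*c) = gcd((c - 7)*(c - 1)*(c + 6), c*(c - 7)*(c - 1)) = c^2 - 8*c + 7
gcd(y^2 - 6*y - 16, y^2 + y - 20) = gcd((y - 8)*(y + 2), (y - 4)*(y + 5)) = 1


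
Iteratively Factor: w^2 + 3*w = (w)*(w + 3)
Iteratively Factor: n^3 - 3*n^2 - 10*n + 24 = (n - 4)*(n^2 + n - 6) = (n - 4)*(n + 3)*(n - 2)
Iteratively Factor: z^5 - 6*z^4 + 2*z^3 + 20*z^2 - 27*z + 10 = (z - 1)*(z^4 - 5*z^3 - 3*z^2 + 17*z - 10) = (z - 1)*(z + 2)*(z^3 - 7*z^2 + 11*z - 5) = (z - 1)^2*(z + 2)*(z^2 - 6*z + 5) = (z - 5)*(z - 1)^2*(z + 2)*(z - 1)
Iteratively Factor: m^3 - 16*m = (m)*(m^2 - 16) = m*(m + 4)*(m - 4)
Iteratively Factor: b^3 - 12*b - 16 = (b + 2)*(b^2 - 2*b - 8) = (b + 2)^2*(b - 4)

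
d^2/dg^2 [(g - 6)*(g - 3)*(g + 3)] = 6*g - 12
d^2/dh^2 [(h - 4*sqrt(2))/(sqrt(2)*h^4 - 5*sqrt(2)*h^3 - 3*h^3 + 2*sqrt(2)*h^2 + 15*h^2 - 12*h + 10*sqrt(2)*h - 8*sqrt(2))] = 2*((h - 4*sqrt(2))*(4*sqrt(2)*h^3 - 15*sqrt(2)*h^2 - 9*h^2 + 4*sqrt(2)*h + 30*h - 12 + 10*sqrt(2))^2 + (-4*sqrt(2)*h^3 + 9*h^2 + 15*sqrt(2)*h^2 - 30*h - 4*sqrt(2)*h - (h - 4*sqrt(2))*(6*sqrt(2)*h^2 - 15*sqrt(2)*h - 9*h + 2*sqrt(2) + 15) - 10*sqrt(2) + 12)*(sqrt(2)*h^4 - 5*sqrt(2)*h^3 - 3*h^3 + 2*sqrt(2)*h^2 + 15*h^2 - 12*h + 10*sqrt(2)*h - 8*sqrt(2)))/(sqrt(2)*h^4 - 5*sqrt(2)*h^3 - 3*h^3 + 2*sqrt(2)*h^2 + 15*h^2 - 12*h + 10*sqrt(2)*h - 8*sqrt(2))^3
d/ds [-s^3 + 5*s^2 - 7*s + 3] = -3*s^2 + 10*s - 7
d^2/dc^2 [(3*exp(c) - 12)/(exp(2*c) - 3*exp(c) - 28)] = 3*(exp(4*c) - 13*exp(3*c) + 204*exp(2*c) - 568*exp(c) + 1120)*exp(c)/(exp(6*c) - 9*exp(5*c) - 57*exp(4*c) + 477*exp(3*c) + 1596*exp(2*c) - 7056*exp(c) - 21952)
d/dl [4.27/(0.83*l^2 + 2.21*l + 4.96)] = (-7.0882*l - 9.4367)/(0.83*l^2 + 2.21*l + 4.96)^2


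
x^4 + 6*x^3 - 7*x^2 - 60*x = x*(x - 3)*(x + 4)*(x + 5)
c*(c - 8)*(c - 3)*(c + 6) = c^4 - 5*c^3 - 42*c^2 + 144*c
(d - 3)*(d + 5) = d^2 + 2*d - 15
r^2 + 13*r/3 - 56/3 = (r - 8/3)*(r + 7)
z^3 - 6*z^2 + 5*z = z*(z - 5)*(z - 1)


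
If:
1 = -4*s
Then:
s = -1/4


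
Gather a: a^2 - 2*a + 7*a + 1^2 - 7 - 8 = a^2 + 5*a - 14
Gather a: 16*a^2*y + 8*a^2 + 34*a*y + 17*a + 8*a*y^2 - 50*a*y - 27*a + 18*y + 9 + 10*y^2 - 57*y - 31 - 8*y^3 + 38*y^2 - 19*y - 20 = a^2*(16*y + 8) + a*(8*y^2 - 16*y - 10) - 8*y^3 + 48*y^2 - 58*y - 42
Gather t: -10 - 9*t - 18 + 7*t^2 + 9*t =7*t^2 - 28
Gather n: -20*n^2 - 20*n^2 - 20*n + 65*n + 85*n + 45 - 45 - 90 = -40*n^2 + 130*n - 90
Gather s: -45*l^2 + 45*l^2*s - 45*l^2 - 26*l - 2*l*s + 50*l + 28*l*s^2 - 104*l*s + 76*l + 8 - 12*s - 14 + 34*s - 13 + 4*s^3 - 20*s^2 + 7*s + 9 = -90*l^2 + 100*l + 4*s^3 + s^2*(28*l - 20) + s*(45*l^2 - 106*l + 29) - 10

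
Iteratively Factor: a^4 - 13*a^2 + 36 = (a - 3)*(a^3 + 3*a^2 - 4*a - 12) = (a - 3)*(a + 3)*(a^2 - 4) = (a - 3)*(a + 2)*(a + 3)*(a - 2)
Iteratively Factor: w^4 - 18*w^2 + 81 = (w - 3)*(w^3 + 3*w^2 - 9*w - 27) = (w - 3)*(w + 3)*(w^2 - 9) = (w - 3)^2*(w + 3)*(w + 3)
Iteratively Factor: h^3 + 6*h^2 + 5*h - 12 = (h - 1)*(h^2 + 7*h + 12) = (h - 1)*(h + 3)*(h + 4)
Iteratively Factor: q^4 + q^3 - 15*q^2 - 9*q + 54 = (q - 2)*(q^3 + 3*q^2 - 9*q - 27) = (q - 2)*(q + 3)*(q^2 - 9) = (q - 2)*(q + 3)^2*(q - 3)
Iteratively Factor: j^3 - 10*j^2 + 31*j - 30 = (j - 5)*(j^2 - 5*j + 6) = (j - 5)*(j - 2)*(j - 3)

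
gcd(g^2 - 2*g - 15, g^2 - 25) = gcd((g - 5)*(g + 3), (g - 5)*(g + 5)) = g - 5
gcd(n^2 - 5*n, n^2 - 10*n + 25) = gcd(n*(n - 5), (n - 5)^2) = n - 5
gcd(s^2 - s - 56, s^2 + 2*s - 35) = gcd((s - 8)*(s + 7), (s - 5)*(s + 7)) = s + 7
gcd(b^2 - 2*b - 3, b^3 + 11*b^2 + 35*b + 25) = b + 1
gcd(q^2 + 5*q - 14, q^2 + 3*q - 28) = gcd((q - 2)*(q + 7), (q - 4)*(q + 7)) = q + 7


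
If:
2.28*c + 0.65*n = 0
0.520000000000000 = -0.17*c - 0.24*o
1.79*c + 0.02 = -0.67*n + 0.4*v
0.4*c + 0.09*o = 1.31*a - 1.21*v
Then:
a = 0.740372056162744*v - 0.139690358533328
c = 0.0357044767920901 - 0.714089535841802*v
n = 2.50480637187586*v - 0.125240318593793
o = 0.505813421221276*v - 2.19195733772773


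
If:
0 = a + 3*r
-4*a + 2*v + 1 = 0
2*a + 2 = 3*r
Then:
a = -2/3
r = 2/9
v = -11/6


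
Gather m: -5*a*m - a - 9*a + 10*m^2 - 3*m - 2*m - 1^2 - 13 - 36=-10*a + 10*m^2 + m*(-5*a - 5) - 50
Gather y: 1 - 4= -3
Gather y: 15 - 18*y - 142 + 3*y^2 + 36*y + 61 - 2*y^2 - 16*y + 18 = y^2 + 2*y - 48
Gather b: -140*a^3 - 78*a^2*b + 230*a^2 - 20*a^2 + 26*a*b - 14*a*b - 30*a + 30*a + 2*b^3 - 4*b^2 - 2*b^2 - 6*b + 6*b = -140*a^3 + 210*a^2 + 2*b^3 - 6*b^2 + b*(-78*a^2 + 12*a)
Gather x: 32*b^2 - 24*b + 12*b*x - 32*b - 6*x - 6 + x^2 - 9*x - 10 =32*b^2 - 56*b + x^2 + x*(12*b - 15) - 16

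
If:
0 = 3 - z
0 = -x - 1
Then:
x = -1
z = 3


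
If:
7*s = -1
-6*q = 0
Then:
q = 0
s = -1/7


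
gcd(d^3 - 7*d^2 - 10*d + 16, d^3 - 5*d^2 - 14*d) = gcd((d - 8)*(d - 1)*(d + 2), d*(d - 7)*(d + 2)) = d + 2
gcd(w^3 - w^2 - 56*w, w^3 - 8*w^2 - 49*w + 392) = w^2 - w - 56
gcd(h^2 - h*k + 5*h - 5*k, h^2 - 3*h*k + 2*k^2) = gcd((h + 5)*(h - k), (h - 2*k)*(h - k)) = h - k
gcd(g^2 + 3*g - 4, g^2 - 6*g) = 1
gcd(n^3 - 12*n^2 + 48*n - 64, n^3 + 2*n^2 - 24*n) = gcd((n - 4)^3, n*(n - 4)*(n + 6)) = n - 4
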